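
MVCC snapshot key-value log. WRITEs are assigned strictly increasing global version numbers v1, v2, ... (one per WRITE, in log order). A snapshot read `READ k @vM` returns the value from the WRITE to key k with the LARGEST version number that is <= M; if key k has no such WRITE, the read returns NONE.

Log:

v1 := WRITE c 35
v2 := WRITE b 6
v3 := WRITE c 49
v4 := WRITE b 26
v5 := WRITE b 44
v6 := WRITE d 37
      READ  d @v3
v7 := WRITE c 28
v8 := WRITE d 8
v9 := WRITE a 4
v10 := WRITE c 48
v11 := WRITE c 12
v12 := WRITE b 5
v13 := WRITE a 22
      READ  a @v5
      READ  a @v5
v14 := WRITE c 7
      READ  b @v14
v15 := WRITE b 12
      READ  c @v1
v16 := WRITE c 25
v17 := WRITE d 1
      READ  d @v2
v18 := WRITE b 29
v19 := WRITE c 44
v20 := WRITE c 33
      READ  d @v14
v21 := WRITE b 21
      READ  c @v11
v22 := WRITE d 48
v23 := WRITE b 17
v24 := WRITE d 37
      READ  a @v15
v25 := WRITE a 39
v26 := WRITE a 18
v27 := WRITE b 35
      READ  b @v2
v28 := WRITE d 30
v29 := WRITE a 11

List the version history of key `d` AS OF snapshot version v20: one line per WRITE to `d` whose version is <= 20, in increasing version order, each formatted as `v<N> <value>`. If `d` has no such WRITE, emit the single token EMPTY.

Scan writes for key=d with version <= 20:
  v1 WRITE c 35 -> skip
  v2 WRITE b 6 -> skip
  v3 WRITE c 49 -> skip
  v4 WRITE b 26 -> skip
  v5 WRITE b 44 -> skip
  v6 WRITE d 37 -> keep
  v7 WRITE c 28 -> skip
  v8 WRITE d 8 -> keep
  v9 WRITE a 4 -> skip
  v10 WRITE c 48 -> skip
  v11 WRITE c 12 -> skip
  v12 WRITE b 5 -> skip
  v13 WRITE a 22 -> skip
  v14 WRITE c 7 -> skip
  v15 WRITE b 12 -> skip
  v16 WRITE c 25 -> skip
  v17 WRITE d 1 -> keep
  v18 WRITE b 29 -> skip
  v19 WRITE c 44 -> skip
  v20 WRITE c 33 -> skip
  v21 WRITE b 21 -> skip
  v22 WRITE d 48 -> drop (> snap)
  v23 WRITE b 17 -> skip
  v24 WRITE d 37 -> drop (> snap)
  v25 WRITE a 39 -> skip
  v26 WRITE a 18 -> skip
  v27 WRITE b 35 -> skip
  v28 WRITE d 30 -> drop (> snap)
  v29 WRITE a 11 -> skip
Collected: [(6, 37), (8, 8), (17, 1)]

Answer: v6 37
v8 8
v17 1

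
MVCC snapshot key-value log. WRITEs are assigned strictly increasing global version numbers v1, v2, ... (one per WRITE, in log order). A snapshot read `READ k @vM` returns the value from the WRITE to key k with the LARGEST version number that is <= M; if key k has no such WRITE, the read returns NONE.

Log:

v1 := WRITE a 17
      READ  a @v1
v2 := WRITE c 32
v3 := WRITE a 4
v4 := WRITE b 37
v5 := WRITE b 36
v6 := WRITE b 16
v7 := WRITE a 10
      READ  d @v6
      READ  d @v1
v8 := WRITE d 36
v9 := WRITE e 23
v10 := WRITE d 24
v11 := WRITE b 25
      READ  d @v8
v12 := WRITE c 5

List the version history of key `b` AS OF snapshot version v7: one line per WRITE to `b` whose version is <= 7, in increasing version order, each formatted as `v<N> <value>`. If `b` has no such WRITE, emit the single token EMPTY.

Scan writes for key=b with version <= 7:
  v1 WRITE a 17 -> skip
  v2 WRITE c 32 -> skip
  v3 WRITE a 4 -> skip
  v4 WRITE b 37 -> keep
  v5 WRITE b 36 -> keep
  v6 WRITE b 16 -> keep
  v7 WRITE a 10 -> skip
  v8 WRITE d 36 -> skip
  v9 WRITE e 23 -> skip
  v10 WRITE d 24 -> skip
  v11 WRITE b 25 -> drop (> snap)
  v12 WRITE c 5 -> skip
Collected: [(4, 37), (5, 36), (6, 16)]

Answer: v4 37
v5 36
v6 16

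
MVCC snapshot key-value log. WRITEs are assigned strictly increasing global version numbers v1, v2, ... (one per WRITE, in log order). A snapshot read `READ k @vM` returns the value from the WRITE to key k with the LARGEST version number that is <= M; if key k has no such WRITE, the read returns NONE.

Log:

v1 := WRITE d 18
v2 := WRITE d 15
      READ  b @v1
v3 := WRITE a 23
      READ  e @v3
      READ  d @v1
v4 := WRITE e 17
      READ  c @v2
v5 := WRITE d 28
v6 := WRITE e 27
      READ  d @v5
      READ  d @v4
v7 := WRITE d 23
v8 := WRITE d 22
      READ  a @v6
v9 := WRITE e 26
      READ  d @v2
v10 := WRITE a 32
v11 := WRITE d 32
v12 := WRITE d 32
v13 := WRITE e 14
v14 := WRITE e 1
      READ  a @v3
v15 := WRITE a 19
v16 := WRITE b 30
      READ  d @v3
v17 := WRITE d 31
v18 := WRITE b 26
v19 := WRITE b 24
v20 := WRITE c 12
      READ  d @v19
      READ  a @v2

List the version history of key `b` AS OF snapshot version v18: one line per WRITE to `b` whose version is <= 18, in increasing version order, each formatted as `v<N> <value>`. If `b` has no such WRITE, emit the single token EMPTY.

Scan writes for key=b with version <= 18:
  v1 WRITE d 18 -> skip
  v2 WRITE d 15 -> skip
  v3 WRITE a 23 -> skip
  v4 WRITE e 17 -> skip
  v5 WRITE d 28 -> skip
  v6 WRITE e 27 -> skip
  v7 WRITE d 23 -> skip
  v8 WRITE d 22 -> skip
  v9 WRITE e 26 -> skip
  v10 WRITE a 32 -> skip
  v11 WRITE d 32 -> skip
  v12 WRITE d 32 -> skip
  v13 WRITE e 14 -> skip
  v14 WRITE e 1 -> skip
  v15 WRITE a 19 -> skip
  v16 WRITE b 30 -> keep
  v17 WRITE d 31 -> skip
  v18 WRITE b 26 -> keep
  v19 WRITE b 24 -> drop (> snap)
  v20 WRITE c 12 -> skip
Collected: [(16, 30), (18, 26)]

Answer: v16 30
v18 26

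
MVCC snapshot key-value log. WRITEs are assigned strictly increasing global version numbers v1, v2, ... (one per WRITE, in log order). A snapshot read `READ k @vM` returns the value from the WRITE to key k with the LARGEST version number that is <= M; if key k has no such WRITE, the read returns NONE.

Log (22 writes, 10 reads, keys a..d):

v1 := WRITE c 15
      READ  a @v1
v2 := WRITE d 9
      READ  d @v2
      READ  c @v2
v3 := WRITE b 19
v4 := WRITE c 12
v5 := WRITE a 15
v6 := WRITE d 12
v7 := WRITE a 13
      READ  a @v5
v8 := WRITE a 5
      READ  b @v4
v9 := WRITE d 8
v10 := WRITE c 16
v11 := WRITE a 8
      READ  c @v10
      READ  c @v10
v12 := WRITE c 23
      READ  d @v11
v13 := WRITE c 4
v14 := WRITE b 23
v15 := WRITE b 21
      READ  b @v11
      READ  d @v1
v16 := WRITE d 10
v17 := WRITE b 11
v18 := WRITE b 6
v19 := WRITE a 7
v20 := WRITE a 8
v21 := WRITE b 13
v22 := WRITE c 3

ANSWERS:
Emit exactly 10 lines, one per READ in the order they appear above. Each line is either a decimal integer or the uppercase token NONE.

v1: WRITE c=15  (c history now [(1, 15)])
READ a @v1: history=[] -> no version <= 1 -> NONE
v2: WRITE d=9  (d history now [(2, 9)])
READ d @v2: history=[(2, 9)] -> pick v2 -> 9
READ c @v2: history=[(1, 15)] -> pick v1 -> 15
v3: WRITE b=19  (b history now [(3, 19)])
v4: WRITE c=12  (c history now [(1, 15), (4, 12)])
v5: WRITE a=15  (a history now [(5, 15)])
v6: WRITE d=12  (d history now [(2, 9), (6, 12)])
v7: WRITE a=13  (a history now [(5, 15), (7, 13)])
READ a @v5: history=[(5, 15), (7, 13)] -> pick v5 -> 15
v8: WRITE a=5  (a history now [(5, 15), (7, 13), (8, 5)])
READ b @v4: history=[(3, 19)] -> pick v3 -> 19
v9: WRITE d=8  (d history now [(2, 9), (6, 12), (9, 8)])
v10: WRITE c=16  (c history now [(1, 15), (4, 12), (10, 16)])
v11: WRITE a=8  (a history now [(5, 15), (7, 13), (8, 5), (11, 8)])
READ c @v10: history=[(1, 15), (4, 12), (10, 16)] -> pick v10 -> 16
READ c @v10: history=[(1, 15), (4, 12), (10, 16)] -> pick v10 -> 16
v12: WRITE c=23  (c history now [(1, 15), (4, 12), (10, 16), (12, 23)])
READ d @v11: history=[(2, 9), (6, 12), (9, 8)] -> pick v9 -> 8
v13: WRITE c=4  (c history now [(1, 15), (4, 12), (10, 16), (12, 23), (13, 4)])
v14: WRITE b=23  (b history now [(3, 19), (14, 23)])
v15: WRITE b=21  (b history now [(3, 19), (14, 23), (15, 21)])
READ b @v11: history=[(3, 19), (14, 23), (15, 21)] -> pick v3 -> 19
READ d @v1: history=[(2, 9), (6, 12), (9, 8)] -> no version <= 1 -> NONE
v16: WRITE d=10  (d history now [(2, 9), (6, 12), (9, 8), (16, 10)])
v17: WRITE b=11  (b history now [(3, 19), (14, 23), (15, 21), (17, 11)])
v18: WRITE b=6  (b history now [(3, 19), (14, 23), (15, 21), (17, 11), (18, 6)])
v19: WRITE a=7  (a history now [(5, 15), (7, 13), (8, 5), (11, 8), (19, 7)])
v20: WRITE a=8  (a history now [(5, 15), (7, 13), (8, 5), (11, 8), (19, 7), (20, 8)])
v21: WRITE b=13  (b history now [(3, 19), (14, 23), (15, 21), (17, 11), (18, 6), (21, 13)])
v22: WRITE c=3  (c history now [(1, 15), (4, 12), (10, 16), (12, 23), (13, 4), (22, 3)])

Answer: NONE
9
15
15
19
16
16
8
19
NONE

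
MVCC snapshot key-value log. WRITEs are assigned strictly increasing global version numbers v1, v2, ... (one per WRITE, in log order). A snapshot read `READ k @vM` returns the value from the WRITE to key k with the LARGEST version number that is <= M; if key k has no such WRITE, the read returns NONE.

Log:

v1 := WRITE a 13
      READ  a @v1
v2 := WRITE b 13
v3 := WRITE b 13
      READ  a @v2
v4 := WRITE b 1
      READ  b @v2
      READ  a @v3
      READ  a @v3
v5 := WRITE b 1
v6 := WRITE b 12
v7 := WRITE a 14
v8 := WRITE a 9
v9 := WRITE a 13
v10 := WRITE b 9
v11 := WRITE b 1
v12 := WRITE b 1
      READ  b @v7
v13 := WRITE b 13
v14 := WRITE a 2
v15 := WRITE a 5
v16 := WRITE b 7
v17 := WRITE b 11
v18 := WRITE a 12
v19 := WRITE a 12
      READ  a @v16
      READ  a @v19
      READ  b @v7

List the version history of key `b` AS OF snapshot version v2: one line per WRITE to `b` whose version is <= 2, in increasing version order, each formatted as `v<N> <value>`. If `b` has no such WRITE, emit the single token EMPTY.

Answer: v2 13

Derivation:
Scan writes for key=b with version <= 2:
  v1 WRITE a 13 -> skip
  v2 WRITE b 13 -> keep
  v3 WRITE b 13 -> drop (> snap)
  v4 WRITE b 1 -> drop (> snap)
  v5 WRITE b 1 -> drop (> snap)
  v6 WRITE b 12 -> drop (> snap)
  v7 WRITE a 14 -> skip
  v8 WRITE a 9 -> skip
  v9 WRITE a 13 -> skip
  v10 WRITE b 9 -> drop (> snap)
  v11 WRITE b 1 -> drop (> snap)
  v12 WRITE b 1 -> drop (> snap)
  v13 WRITE b 13 -> drop (> snap)
  v14 WRITE a 2 -> skip
  v15 WRITE a 5 -> skip
  v16 WRITE b 7 -> drop (> snap)
  v17 WRITE b 11 -> drop (> snap)
  v18 WRITE a 12 -> skip
  v19 WRITE a 12 -> skip
Collected: [(2, 13)]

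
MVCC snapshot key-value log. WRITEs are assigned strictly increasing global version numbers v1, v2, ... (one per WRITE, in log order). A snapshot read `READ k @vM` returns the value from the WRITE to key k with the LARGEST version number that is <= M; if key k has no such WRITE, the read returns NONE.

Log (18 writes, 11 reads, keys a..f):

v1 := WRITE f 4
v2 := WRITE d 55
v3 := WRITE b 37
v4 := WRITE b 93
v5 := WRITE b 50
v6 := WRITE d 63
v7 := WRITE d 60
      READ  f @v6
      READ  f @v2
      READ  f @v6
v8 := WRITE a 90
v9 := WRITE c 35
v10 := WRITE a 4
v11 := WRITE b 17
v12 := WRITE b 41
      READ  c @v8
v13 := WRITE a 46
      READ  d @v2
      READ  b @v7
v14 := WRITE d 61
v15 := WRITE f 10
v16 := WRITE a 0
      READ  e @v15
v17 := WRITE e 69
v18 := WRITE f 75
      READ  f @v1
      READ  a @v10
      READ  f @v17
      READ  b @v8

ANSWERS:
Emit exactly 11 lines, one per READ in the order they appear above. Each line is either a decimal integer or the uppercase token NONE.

Answer: 4
4
4
NONE
55
50
NONE
4
4
10
50

Derivation:
v1: WRITE f=4  (f history now [(1, 4)])
v2: WRITE d=55  (d history now [(2, 55)])
v3: WRITE b=37  (b history now [(3, 37)])
v4: WRITE b=93  (b history now [(3, 37), (4, 93)])
v5: WRITE b=50  (b history now [(3, 37), (4, 93), (5, 50)])
v6: WRITE d=63  (d history now [(2, 55), (6, 63)])
v7: WRITE d=60  (d history now [(2, 55), (6, 63), (7, 60)])
READ f @v6: history=[(1, 4)] -> pick v1 -> 4
READ f @v2: history=[(1, 4)] -> pick v1 -> 4
READ f @v6: history=[(1, 4)] -> pick v1 -> 4
v8: WRITE a=90  (a history now [(8, 90)])
v9: WRITE c=35  (c history now [(9, 35)])
v10: WRITE a=4  (a history now [(8, 90), (10, 4)])
v11: WRITE b=17  (b history now [(3, 37), (4, 93), (5, 50), (11, 17)])
v12: WRITE b=41  (b history now [(3, 37), (4, 93), (5, 50), (11, 17), (12, 41)])
READ c @v8: history=[(9, 35)] -> no version <= 8 -> NONE
v13: WRITE a=46  (a history now [(8, 90), (10, 4), (13, 46)])
READ d @v2: history=[(2, 55), (6, 63), (7, 60)] -> pick v2 -> 55
READ b @v7: history=[(3, 37), (4, 93), (5, 50), (11, 17), (12, 41)] -> pick v5 -> 50
v14: WRITE d=61  (d history now [(2, 55), (6, 63), (7, 60), (14, 61)])
v15: WRITE f=10  (f history now [(1, 4), (15, 10)])
v16: WRITE a=0  (a history now [(8, 90), (10, 4), (13, 46), (16, 0)])
READ e @v15: history=[] -> no version <= 15 -> NONE
v17: WRITE e=69  (e history now [(17, 69)])
v18: WRITE f=75  (f history now [(1, 4), (15, 10), (18, 75)])
READ f @v1: history=[(1, 4), (15, 10), (18, 75)] -> pick v1 -> 4
READ a @v10: history=[(8, 90), (10, 4), (13, 46), (16, 0)] -> pick v10 -> 4
READ f @v17: history=[(1, 4), (15, 10), (18, 75)] -> pick v15 -> 10
READ b @v8: history=[(3, 37), (4, 93), (5, 50), (11, 17), (12, 41)] -> pick v5 -> 50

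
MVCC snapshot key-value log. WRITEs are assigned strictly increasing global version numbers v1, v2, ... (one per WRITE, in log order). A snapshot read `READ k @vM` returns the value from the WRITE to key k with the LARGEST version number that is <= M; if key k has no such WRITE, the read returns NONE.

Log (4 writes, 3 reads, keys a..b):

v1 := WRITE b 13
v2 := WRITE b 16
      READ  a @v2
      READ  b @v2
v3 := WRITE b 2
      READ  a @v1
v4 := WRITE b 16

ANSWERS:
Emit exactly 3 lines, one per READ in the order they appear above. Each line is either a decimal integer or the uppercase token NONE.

Answer: NONE
16
NONE

Derivation:
v1: WRITE b=13  (b history now [(1, 13)])
v2: WRITE b=16  (b history now [(1, 13), (2, 16)])
READ a @v2: history=[] -> no version <= 2 -> NONE
READ b @v2: history=[(1, 13), (2, 16)] -> pick v2 -> 16
v3: WRITE b=2  (b history now [(1, 13), (2, 16), (3, 2)])
READ a @v1: history=[] -> no version <= 1 -> NONE
v4: WRITE b=16  (b history now [(1, 13), (2, 16), (3, 2), (4, 16)])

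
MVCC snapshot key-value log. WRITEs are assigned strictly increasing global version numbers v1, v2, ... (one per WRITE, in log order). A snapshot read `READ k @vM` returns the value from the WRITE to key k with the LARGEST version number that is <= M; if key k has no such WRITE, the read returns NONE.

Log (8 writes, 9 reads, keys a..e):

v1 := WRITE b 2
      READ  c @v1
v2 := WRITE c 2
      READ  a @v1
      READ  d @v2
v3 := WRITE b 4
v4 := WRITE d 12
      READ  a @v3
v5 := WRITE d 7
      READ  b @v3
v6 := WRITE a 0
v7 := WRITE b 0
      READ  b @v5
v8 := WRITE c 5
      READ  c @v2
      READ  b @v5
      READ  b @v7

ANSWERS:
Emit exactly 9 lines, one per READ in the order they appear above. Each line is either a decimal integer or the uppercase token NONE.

v1: WRITE b=2  (b history now [(1, 2)])
READ c @v1: history=[] -> no version <= 1 -> NONE
v2: WRITE c=2  (c history now [(2, 2)])
READ a @v1: history=[] -> no version <= 1 -> NONE
READ d @v2: history=[] -> no version <= 2 -> NONE
v3: WRITE b=4  (b history now [(1, 2), (3, 4)])
v4: WRITE d=12  (d history now [(4, 12)])
READ a @v3: history=[] -> no version <= 3 -> NONE
v5: WRITE d=7  (d history now [(4, 12), (5, 7)])
READ b @v3: history=[(1, 2), (3, 4)] -> pick v3 -> 4
v6: WRITE a=0  (a history now [(6, 0)])
v7: WRITE b=0  (b history now [(1, 2), (3, 4), (7, 0)])
READ b @v5: history=[(1, 2), (3, 4), (7, 0)] -> pick v3 -> 4
v8: WRITE c=5  (c history now [(2, 2), (8, 5)])
READ c @v2: history=[(2, 2), (8, 5)] -> pick v2 -> 2
READ b @v5: history=[(1, 2), (3, 4), (7, 0)] -> pick v3 -> 4
READ b @v7: history=[(1, 2), (3, 4), (7, 0)] -> pick v7 -> 0

Answer: NONE
NONE
NONE
NONE
4
4
2
4
0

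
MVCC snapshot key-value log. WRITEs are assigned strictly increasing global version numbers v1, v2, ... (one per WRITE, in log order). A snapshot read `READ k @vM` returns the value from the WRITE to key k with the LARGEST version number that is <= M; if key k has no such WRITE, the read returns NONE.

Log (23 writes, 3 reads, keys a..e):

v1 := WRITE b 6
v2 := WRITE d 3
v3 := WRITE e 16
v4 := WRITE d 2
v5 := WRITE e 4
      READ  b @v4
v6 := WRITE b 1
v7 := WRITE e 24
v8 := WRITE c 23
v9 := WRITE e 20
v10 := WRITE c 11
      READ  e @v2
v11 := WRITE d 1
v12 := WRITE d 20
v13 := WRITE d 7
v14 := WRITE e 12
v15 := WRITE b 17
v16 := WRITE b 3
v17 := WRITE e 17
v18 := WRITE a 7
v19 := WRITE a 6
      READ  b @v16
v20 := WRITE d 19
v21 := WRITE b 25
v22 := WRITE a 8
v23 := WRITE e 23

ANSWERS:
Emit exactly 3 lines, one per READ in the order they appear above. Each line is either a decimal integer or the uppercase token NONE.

Answer: 6
NONE
3

Derivation:
v1: WRITE b=6  (b history now [(1, 6)])
v2: WRITE d=3  (d history now [(2, 3)])
v3: WRITE e=16  (e history now [(3, 16)])
v4: WRITE d=2  (d history now [(2, 3), (4, 2)])
v5: WRITE e=4  (e history now [(3, 16), (5, 4)])
READ b @v4: history=[(1, 6)] -> pick v1 -> 6
v6: WRITE b=1  (b history now [(1, 6), (6, 1)])
v7: WRITE e=24  (e history now [(3, 16), (5, 4), (7, 24)])
v8: WRITE c=23  (c history now [(8, 23)])
v9: WRITE e=20  (e history now [(3, 16), (5, 4), (7, 24), (9, 20)])
v10: WRITE c=11  (c history now [(8, 23), (10, 11)])
READ e @v2: history=[(3, 16), (5, 4), (7, 24), (9, 20)] -> no version <= 2 -> NONE
v11: WRITE d=1  (d history now [(2, 3), (4, 2), (11, 1)])
v12: WRITE d=20  (d history now [(2, 3), (4, 2), (11, 1), (12, 20)])
v13: WRITE d=7  (d history now [(2, 3), (4, 2), (11, 1), (12, 20), (13, 7)])
v14: WRITE e=12  (e history now [(3, 16), (5, 4), (7, 24), (9, 20), (14, 12)])
v15: WRITE b=17  (b history now [(1, 6), (6, 1), (15, 17)])
v16: WRITE b=3  (b history now [(1, 6), (6, 1), (15, 17), (16, 3)])
v17: WRITE e=17  (e history now [(3, 16), (5, 4), (7, 24), (9, 20), (14, 12), (17, 17)])
v18: WRITE a=7  (a history now [(18, 7)])
v19: WRITE a=6  (a history now [(18, 7), (19, 6)])
READ b @v16: history=[(1, 6), (6, 1), (15, 17), (16, 3)] -> pick v16 -> 3
v20: WRITE d=19  (d history now [(2, 3), (4, 2), (11, 1), (12, 20), (13, 7), (20, 19)])
v21: WRITE b=25  (b history now [(1, 6), (6, 1), (15, 17), (16, 3), (21, 25)])
v22: WRITE a=8  (a history now [(18, 7), (19, 6), (22, 8)])
v23: WRITE e=23  (e history now [(3, 16), (5, 4), (7, 24), (9, 20), (14, 12), (17, 17), (23, 23)])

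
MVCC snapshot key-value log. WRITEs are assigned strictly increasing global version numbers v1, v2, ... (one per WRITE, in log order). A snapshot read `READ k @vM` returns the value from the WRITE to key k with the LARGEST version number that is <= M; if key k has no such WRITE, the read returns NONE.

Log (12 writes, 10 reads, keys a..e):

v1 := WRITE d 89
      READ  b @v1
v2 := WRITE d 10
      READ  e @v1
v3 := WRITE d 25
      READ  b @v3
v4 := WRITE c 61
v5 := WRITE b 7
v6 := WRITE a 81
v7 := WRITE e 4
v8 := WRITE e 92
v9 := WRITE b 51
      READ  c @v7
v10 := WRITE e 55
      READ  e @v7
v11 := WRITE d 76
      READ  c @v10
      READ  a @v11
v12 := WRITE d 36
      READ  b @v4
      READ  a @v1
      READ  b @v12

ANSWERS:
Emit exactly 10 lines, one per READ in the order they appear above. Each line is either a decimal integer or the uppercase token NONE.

Answer: NONE
NONE
NONE
61
4
61
81
NONE
NONE
51

Derivation:
v1: WRITE d=89  (d history now [(1, 89)])
READ b @v1: history=[] -> no version <= 1 -> NONE
v2: WRITE d=10  (d history now [(1, 89), (2, 10)])
READ e @v1: history=[] -> no version <= 1 -> NONE
v3: WRITE d=25  (d history now [(1, 89), (2, 10), (3, 25)])
READ b @v3: history=[] -> no version <= 3 -> NONE
v4: WRITE c=61  (c history now [(4, 61)])
v5: WRITE b=7  (b history now [(5, 7)])
v6: WRITE a=81  (a history now [(6, 81)])
v7: WRITE e=4  (e history now [(7, 4)])
v8: WRITE e=92  (e history now [(7, 4), (8, 92)])
v9: WRITE b=51  (b history now [(5, 7), (9, 51)])
READ c @v7: history=[(4, 61)] -> pick v4 -> 61
v10: WRITE e=55  (e history now [(7, 4), (8, 92), (10, 55)])
READ e @v7: history=[(7, 4), (8, 92), (10, 55)] -> pick v7 -> 4
v11: WRITE d=76  (d history now [(1, 89), (2, 10), (3, 25), (11, 76)])
READ c @v10: history=[(4, 61)] -> pick v4 -> 61
READ a @v11: history=[(6, 81)] -> pick v6 -> 81
v12: WRITE d=36  (d history now [(1, 89), (2, 10), (3, 25), (11, 76), (12, 36)])
READ b @v4: history=[(5, 7), (9, 51)] -> no version <= 4 -> NONE
READ a @v1: history=[(6, 81)] -> no version <= 1 -> NONE
READ b @v12: history=[(5, 7), (9, 51)] -> pick v9 -> 51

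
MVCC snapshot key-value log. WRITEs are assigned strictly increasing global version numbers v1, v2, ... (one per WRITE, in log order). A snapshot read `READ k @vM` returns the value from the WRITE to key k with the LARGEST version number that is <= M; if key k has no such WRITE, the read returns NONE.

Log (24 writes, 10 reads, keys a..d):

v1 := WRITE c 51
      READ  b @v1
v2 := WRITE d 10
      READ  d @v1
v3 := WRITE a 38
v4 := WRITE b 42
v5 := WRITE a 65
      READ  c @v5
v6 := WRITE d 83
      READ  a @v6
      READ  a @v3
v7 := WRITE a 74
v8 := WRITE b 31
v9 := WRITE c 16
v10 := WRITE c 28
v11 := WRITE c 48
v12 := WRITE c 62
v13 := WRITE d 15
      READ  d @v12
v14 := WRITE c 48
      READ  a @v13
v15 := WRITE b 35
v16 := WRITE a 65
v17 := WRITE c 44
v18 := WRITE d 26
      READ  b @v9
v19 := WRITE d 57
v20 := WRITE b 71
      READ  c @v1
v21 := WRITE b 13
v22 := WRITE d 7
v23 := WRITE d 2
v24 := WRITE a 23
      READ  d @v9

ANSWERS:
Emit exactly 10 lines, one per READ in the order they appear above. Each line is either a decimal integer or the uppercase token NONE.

v1: WRITE c=51  (c history now [(1, 51)])
READ b @v1: history=[] -> no version <= 1 -> NONE
v2: WRITE d=10  (d history now [(2, 10)])
READ d @v1: history=[(2, 10)] -> no version <= 1 -> NONE
v3: WRITE a=38  (a history now [(3, 38)])
v4: WRITE b=42  (b history now [(4, 42)])
v5: WRITE a=65  (a history now [(3, 38), (5, 65)])
READ c @v5: history=[(1, 51)] -> pick v1 -> 51
v6: WRITE d=83  (d history now [(2, 10), (6, 83)])
READ a @v6: history=[(3, 38), (5, 65)] -> pick v5 -> 65
READ a @v3: history=[(3, 38), (5, 65)] -> pick v3 -> 38
v7: WRITE a=74  (a history now [(3, 38), (5, 65), (7, 74)])
v8: WRITE b=31  (b history now [(4, 42), (8, 31)])
v9: WRITE c=16  (c history now [(1, 51), (9, 16)])
v10: WRITE c=28  (c history now [(1, 51), (9, 16), (10, 28)])
v11: WRITE c=48  (c history now [(1, 51), (9, 16), (10, 28), (11, 48)])
v12: WRITE c=62  (c history now [(1, 51), (9, 16), (10, 28), (11, 48), (12, 62)])
v13: WRITE d=15  (d history now [(2, 10), (6, 83), (13, 15)])
READ d @v12: history=[(2, 10), (6, 83), (13, 15)] -> pick v6 -> 83
v14: WRITE c=48  (c history now [(1, 51), (9, 16), (10, 28), (11, 48), (12, 62), (14, 48)])
READ a @v13: history=[(3, 38), (5, 65), (7, 74)] -> pick v7 -> 74
v15: WRITE b=35  (b history now [(4, 42), (8, 31), (15, 35)])
v16: WRITE a=65  (a history now [(3, 38), (5, 65), (7, 74), (16, 65)])
v17: WRITE c=44  (c history now [(1, 51), (9, 16), (10, 28), (11, 48), (12, 62), (14, 48), (17, 44)])
v18: WRITE d=26  (d history now [(2, 10), (6, 83), (13, 15), (18, 26)])
READ b @v9: history=[(4, 42), (8, 31), (15, 35)] -> pick v8 -> 31
v19: WRITE d=57  (d history now [(2, 10), (6, 83), (13, 15), (18, 26), (19, 57)])
v20: WRITE b=71  (b history now [(4, 42), (8, 31), (15, 35), (20, 71)])
READ c @v1: history=[(1, 51), (9, 16), (10, 28), (11, 48), (12, 62), (14, 48), (17, 44)] -> pick v1 -> 51
v21: WRITE b=13  (b history now [(4, 42), (8, 31), (15, 35), (20, 71), (21, 13)])
v22: WRITE d=7  (d history now [(2, 10), (6, 83), (13, 15), (18, 26), (19, 57), (22, 7)])
v23: WRITE d=2  (d history now [(2, 10), (6, 83), (13, 15), (18, 26), (19, 57), (22, 7), (23, 2)])
v24: WRITE a=23  (a history now [(3, 38), (5, 65), (7, 74), (16, 65), (24, 23)])
READ d @v9: history=[(2, 10), (6, 83), (13, 15), (18, 26), (19, 57), (22, 7), (23, 2)] -> pick v6 -> 83

Answer: NONE
NONE
51
65
38
83
74
31
51
83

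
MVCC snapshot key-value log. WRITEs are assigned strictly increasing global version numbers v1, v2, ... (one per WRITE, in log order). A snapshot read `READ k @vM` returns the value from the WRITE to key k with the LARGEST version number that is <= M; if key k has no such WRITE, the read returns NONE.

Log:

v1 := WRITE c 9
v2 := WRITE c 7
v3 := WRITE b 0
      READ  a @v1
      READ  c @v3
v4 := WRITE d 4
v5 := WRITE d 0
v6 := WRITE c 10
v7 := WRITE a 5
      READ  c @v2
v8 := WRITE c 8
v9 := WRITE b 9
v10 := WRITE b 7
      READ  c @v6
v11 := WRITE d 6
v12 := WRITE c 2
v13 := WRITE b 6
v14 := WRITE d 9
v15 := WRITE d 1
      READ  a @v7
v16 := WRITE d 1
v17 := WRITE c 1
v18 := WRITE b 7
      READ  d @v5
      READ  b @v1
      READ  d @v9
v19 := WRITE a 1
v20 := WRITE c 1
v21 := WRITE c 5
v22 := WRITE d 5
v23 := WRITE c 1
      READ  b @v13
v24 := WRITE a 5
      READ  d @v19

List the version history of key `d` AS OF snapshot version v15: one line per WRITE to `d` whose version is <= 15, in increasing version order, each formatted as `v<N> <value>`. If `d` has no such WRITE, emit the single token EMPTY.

Scan writes for key=d with version <= 15:
  v1 WRITE c 9 -> skip
  v2 WRITE c 7 -> skip
  v3 WRITE b 0 -> skip
  v4 WRITE d 4 -> keep
  v5 WRITE d 0 -> keep
  v6 WRITE c 10 -> skip
  v7 WRITE a 5 -> skip
  v8 WRITE c 8 -> skip
  v9 WRITE b 9 -> skip
  v10 WRITE b 7 -> skip
  v11 WRITE d 6 -> keep
  v12 WRITE c 2 -> skip
  v13 WRITE b 6 -> skip
  v14 WRITE d 9 -> keep
  v15 WRITE d 1 -> keep
  v16 WRITE d 1 -> drop (> snap)
  v17 WRITE c 1 -> skip
  v18 WRITE b 7 -> skip
  v19 WRITE a 1 -> skip
  v20 WRITE c 1 -> skip
  v21 WRITE c 5 -> skip
  v22 WRITE d 5 -> drop (> snap)
  v23 WRITE c 1 -> skip
  v24 WRITE a 5 -> skip
Collected: [(4, 4), (5, 0), (11, 6), (14, 9), (15, 1)]

Answer: v4 4
v5 0
v11 6
v14 9
v15 1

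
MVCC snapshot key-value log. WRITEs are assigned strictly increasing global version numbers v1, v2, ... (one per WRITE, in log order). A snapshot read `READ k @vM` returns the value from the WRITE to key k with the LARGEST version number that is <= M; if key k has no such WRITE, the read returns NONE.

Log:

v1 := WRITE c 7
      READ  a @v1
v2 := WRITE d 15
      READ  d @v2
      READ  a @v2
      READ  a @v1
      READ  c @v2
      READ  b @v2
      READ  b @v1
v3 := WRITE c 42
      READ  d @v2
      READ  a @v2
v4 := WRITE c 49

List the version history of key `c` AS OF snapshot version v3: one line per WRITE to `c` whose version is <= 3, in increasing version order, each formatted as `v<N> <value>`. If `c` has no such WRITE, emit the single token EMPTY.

Answer: v1 7
v3 42

Derivation:
Scan writes for key=c with version <= 3:
  v1 WRITE c 7 -> keep
  v2 WRITE d 15 -> skip
  v3 WRITE c 42 -> keep
  v4 WRITE c 49 -> drop (> snap)
Collected: [(1, 7), (3, 42)]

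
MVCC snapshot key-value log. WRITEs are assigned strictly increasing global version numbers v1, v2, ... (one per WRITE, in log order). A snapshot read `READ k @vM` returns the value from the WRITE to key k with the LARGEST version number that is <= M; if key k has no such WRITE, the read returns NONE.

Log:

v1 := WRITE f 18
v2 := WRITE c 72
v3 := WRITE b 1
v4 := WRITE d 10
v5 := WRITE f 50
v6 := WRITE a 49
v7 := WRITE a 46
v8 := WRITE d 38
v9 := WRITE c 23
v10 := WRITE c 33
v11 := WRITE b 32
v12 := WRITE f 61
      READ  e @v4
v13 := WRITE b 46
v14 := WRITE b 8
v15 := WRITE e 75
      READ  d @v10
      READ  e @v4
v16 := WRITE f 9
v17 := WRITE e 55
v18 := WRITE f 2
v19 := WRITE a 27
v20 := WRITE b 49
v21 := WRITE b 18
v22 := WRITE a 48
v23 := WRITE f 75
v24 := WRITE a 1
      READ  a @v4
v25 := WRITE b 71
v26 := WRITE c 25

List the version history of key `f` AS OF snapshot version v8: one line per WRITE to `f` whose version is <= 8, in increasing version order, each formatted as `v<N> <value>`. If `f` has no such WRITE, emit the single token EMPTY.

Scan writes for key=f with version <= 8:
  v1 WRITE f 18 -> keep
  v2 WRITE c 72 -> skip
  v3 WRITE b 1 -> skip
  v4 WRITE d 10 -> skip
  v5 WRITE f 50 -> keep
  v6 WRITE a 49 -> skip
  v7 WRITE a 46 -> skip
  v8 WRITE d 38 -> skip
  v9 WRITE c 23 -> skip
  v10 WRITE c 33 -> skip
  v11 WRITE b 32 -> skip
  v12 WRITE f 61 -> drop (> snap)
  v13 WRITE b 46 -> skip
  v14 WRITE b 8 -> skip
  v15 WRITE e 75 -> skip
  v16 WRITE f 9 -> drop (> snap)
  v17 WRITE e 55 -> skip
  v18 WRITE f 2 -> drop (> snap)
  v19 WRITE a 27 -> skip
  v20 WRITE b 49 -> skip
  v21 WRITE b 18 -> skip
  v22 WRITE a 48 -> skip
  v23 WRITE f 75 -> drop (> snap)
  v24 WRITE a 1 -> skip
  v25 WRITE b 71 -> skip
  v26 WRITE c 25 -> skip
Collected: [(1, 18), (5, 50)]

Answer: v1 18
v5 50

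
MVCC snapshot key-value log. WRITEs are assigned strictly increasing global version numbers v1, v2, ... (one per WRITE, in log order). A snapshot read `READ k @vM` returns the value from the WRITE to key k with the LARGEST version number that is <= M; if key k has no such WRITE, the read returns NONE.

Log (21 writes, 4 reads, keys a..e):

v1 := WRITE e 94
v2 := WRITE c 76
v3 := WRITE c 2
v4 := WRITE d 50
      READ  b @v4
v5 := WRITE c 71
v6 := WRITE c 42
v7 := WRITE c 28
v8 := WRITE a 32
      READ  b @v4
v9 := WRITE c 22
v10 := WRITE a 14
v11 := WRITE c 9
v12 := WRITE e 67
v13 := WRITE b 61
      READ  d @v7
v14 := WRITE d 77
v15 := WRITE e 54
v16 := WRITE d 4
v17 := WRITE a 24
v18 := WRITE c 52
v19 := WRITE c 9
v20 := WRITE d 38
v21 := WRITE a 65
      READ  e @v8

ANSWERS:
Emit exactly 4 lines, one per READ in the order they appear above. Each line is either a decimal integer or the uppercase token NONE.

v1: WRITE e=94  (e history now [(1, 94)])
v2: WRITE c=76  (c history now [(2, 76)])
v3: WRITE c=2  (c history now [(2, 76), (3, 2)])
v4: WRITE d=50  (d history now [(4, 50)])
READ b @v4: history=[] -> no version <= 4 -> NONE
v5: WRITE c=71  (c history now [(2, 76), (3, 2), (5, 71)])
v6: WRITE c=42  (c history now [(2, 76), (3, 2), (5, 71), (6, 42)])
v7: WRITE c=28  (c history now [(2, 76), (3, 2), (5, 71), (6, 42), (7, 28)])
v8: WRITE a=32  (a history now [(8, 32)])
READ b @v4: history=[] -> no version <= 4 -> NONE
v9: WRITE c=22  (c history now [(2, 76), (3, 2), (5, 71), (6, 42), (7, 28), (9, 22)])
v10: WRITE a=14  (a history now [(8, 32), (10, 14)])
v11: WRITE c=9  (c history now [(2, 76), (3, 2), (5, 71), (6, 42), (7, 28), (9, 22), (11, 9)])
v12: WRITE e=67  (e history now [(1, 94), (12, 67)])
v13: WRITE b=61  (b history now [(13, 61)])
READ d @v7: history=[(4, 50)] -> pick v4 -> 50
v14: WRITE d=77  (d history now [(4, 50), (14, 77)])
v15: WRITE e=54  (e history now [(1, 94), (12, 67), (15, 54)])
v16: WRITE d=4  (d history now [(4, 50), (14, 77), (16, 4)])
v17: WRITE a=24  (a history now [(8, 32), (10, 14), (17, 24)])
v18: WRITE c=52  (c history now [(2, 76), (3, 2), (5, 71), (6, 42), (7, 28), (9, 22), (11, 9), (18, 52)])
v19: WRITE c=9  (c history now [(2, 76), (3, 2), (5, 71), (6, 42), (7, 28), (9, 22), (11, 9), (18, 52), (19, 9)])
v20: WRITE d=38  (d history now [(4, 50), (14, 77), (16, 4), (20, 38)])
v21: WRITE a=65  (a history now [(8, 32), (10, 14), (17, 24), (21, 65)])
READ e @v8: history=[(1, 94), (12, 67), (15, 54)] -> pick v1 -> 94

Answer: NONE
NONE
50
94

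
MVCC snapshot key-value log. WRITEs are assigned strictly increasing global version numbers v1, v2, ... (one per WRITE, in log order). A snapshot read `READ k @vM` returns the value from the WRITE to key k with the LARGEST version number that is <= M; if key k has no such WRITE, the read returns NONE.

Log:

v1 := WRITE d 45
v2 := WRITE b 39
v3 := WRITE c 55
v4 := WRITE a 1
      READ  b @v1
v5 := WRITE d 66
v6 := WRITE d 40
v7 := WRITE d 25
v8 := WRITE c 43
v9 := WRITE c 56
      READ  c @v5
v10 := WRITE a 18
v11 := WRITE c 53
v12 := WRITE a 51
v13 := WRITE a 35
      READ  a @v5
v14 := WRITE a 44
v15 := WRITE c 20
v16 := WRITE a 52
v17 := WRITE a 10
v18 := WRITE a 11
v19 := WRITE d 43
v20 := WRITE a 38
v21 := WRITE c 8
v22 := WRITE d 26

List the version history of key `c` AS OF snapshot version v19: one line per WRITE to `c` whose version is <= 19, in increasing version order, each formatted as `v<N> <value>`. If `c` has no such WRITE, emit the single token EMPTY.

Answer: v3 55
v8 43
v9 56
v11 53
v15 20

Derivation:
Scan writes for key=c with version <= 19:
  v1 WRITE d 45 -> skip
  v2 WRITE b 39 -> skip
  v3 WRITE c 55 -> keep
  v4 WRITE a 1 -> skip
  v5 WRITE d 66 -> skip
  v6 WRITE d 40 -> skip
  v7 WRITE d 25 -> skip
  v8 WRITE c 43 -> keep
  v9 WRITE c 56 -> keep
  v10 WRITE a 18 -> skip
  v11 WRITE c 53 -> keep
  v12 WRITE a 51 -> skip
  v13 WRITE a 35 -> skip
  v14 WRITE a 44 -> skip
  v15 WRITE c 20 -> keep
  v16 WRITE a 52 -> skip
  v17 WRITE a 10 -> skip
  v18 WRITE a 11 -> skip
  v19 WRITE d 43 -> skip
  v20 WRITE a 38 -> skip
  v21 WRITE c 8 -> drop (> snap)
  v22 WRITE d 26 -> skip
Collected: [(3, 55), (8, 43), (9, 56), (11, 53), (15, 20)]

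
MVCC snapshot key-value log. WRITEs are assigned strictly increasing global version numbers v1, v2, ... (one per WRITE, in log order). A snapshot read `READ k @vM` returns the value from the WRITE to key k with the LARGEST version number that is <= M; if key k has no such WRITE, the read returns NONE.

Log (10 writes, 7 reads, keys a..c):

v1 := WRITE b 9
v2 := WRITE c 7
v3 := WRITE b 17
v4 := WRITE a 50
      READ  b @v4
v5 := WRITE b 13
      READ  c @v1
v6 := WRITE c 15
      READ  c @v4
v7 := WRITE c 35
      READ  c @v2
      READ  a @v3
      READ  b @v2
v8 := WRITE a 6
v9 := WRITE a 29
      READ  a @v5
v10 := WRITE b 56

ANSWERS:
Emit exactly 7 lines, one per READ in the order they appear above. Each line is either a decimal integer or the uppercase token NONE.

Answer: 17
NONE
7
7
NONE
9
50

Derivation:
v1: WRITE b=9  (b history now [(1, 9)])
v2: WRITE c=7  (c history now [(2, 7)])
v3: WRITE b=17  (b history now [(1, 9), (3, 17)])
v4: WRITE a=50  (a history now [(4, 50)])
READ b @v4: history=[(1, 9), (3, 17)] -> pick v3 -> 17
v5: WRITE b=13  (b history now [(1, 9), (3, 17), (5, 13)])
READ c @v1: history=[(2, 7)] -> no version <= 1 -> NONE
v6: WRITE c=15  (c history now [(2, 7), (6, 15)])
READ c @v4: history=[(2, 7), (6, 15)] -> pick v2 -> 7
v7: WRITE c=35  (c history now [(2, 7), (6, 15), (7, 35)])
READ c @v2: history=[(2, 7), (6, 15), (7, 35)] -> pick v2 -> 7
READ a @v3: history=[(4, 50)] -> no version <= 3 -> NONE
READ b @v2: history=[(1, 9), (3, 17), (5, 13)] -> pick v1 -> 9
v8: WRITE a=6  (a history now [(4, 50), (8, 6)])
v9: WRITE a=29  (a history now [(4, 50), (8, 6), (9, 29)])
READ a @v5: history=[(4, 50), (8, 6), (9, 29)] -> pick v4 -> 50
v10: WRITE b=56  (b history now [(1, 9), (3, 17), (5, 13), (10, 56)])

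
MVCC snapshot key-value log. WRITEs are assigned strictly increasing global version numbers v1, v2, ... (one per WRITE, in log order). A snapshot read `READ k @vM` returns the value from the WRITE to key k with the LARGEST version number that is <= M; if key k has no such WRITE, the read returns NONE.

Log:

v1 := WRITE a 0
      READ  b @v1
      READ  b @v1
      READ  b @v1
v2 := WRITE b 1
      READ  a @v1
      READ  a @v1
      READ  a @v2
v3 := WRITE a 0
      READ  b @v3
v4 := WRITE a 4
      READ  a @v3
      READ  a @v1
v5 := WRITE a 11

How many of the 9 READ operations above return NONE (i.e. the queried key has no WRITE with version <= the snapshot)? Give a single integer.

v1: WRITE a=0  (a history now [(1, 0)])
READ b @v1: history=[] -> no version <= 1 -> NONE
READ b @v1: history=[] -> no version <= 1 -> NONE
READ b @v1: history=[] -> no version <= 1 -> NONE
v2: WRITE b=1  (b history now [(2, 1)])
READ a @v1: history=[(1, 0)] -> pick v1 -> 0
READ a @v1: history=[(1, 0)] -> pick v1 -> 0
READ a @v2: history=[(1, 0)] -> pick v1 -> 0
v3: WRITE a=0  (a history now [(1, 0), (3, 0)])
READ b @v3: history=[(2, 1)] -> pick v2 -> 1
v4: WRITE a=4  (a history now [(1, 0), (3, 0), (4, 4)])
READ a @v3: history=[(1, 0), (3, 0), (4, 4)] -> pick v3 -> 0
READ a @v1: history=[(1, 0), (3, 0), (4, 4)] -> pick v1 -> 0
v5: WRITE a=11  (a history now [(1, 0), (3, 0), (4, 4), (5, 11)])
Read results in order: ['NONE', 'NONE', 'NONE', '0', '0', '0', '1', '0', '0']
NONE count = 3

Answer: 3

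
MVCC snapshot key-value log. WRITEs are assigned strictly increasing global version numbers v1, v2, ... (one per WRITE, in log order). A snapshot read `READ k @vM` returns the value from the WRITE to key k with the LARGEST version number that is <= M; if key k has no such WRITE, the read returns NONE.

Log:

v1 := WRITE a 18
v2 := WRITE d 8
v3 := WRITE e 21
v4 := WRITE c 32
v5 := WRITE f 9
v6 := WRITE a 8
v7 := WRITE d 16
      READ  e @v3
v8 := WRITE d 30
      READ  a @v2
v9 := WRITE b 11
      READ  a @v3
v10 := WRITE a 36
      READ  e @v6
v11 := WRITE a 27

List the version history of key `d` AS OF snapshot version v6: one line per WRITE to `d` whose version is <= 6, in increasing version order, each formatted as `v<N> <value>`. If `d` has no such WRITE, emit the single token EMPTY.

Scan writes for key=d with version <= 6:
  v1 WRITE a 18 -> skip
  v2 WRITE d 8 -> keep
  v3 WRITE e 21 -> skip
  v4 WRITE c 32 -> skip
  v5 WRITE f 9 -> skip
  v6 WRITE a 8 -> skip
  v7 WRITE d 16 -> drop (> snap)
  v8 WRITE d 30 -> drop (> snap)
  v9 WRITE b 11 -> skip
  v10 WRITE a 36 -> skip
  v11 WRITE a 27 -> skip
Collected: [(2, 8)]

Answer: v2 8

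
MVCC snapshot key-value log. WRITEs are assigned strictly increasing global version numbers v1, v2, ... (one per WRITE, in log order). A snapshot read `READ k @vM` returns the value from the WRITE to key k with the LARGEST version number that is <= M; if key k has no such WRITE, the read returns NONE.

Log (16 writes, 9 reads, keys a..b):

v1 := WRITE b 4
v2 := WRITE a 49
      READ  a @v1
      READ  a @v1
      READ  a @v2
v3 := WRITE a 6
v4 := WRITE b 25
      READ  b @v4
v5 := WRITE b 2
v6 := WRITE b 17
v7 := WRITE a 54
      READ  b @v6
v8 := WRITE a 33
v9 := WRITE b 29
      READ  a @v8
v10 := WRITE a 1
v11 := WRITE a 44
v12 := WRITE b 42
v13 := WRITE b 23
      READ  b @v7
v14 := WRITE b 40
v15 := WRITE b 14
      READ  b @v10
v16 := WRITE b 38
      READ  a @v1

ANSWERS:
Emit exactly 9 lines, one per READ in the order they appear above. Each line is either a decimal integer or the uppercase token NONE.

v1: WRITE b=4  (b history now [(1, 4)])
v2: WRITE a=49  (a history now [(2, 49)])
READ a @v1: history=[(2, 49)] -> no version <= 1 -> NONE
READ a @v1: history=[(2, 49)] -> no version <= 1 -> NONE
READ a @v2: history=[(2, 49)] -> pick v2 -> 49
v3: WRITE a=6  (a history now [(2, 49), (3, 6)])
v4: WRITE b=25  (b history now [(1, 4), (4, 25)])
READ b @v4: history=[(1, 4), (4, 25)] -> pick v4 -> 25
v5: WRITE b=2  (b history now [(1, 4), (4, 25), (5, 2)])
v6: WRITE b=17  (b history now [(1, 4), (4, 25), (5, 2), (6, 17)])
v7: WRITE a=54  (a history now [(2, 49), (3, 6), (7, 54)])
READ b @v6: history=[(1, 4), (4, 25), (5, 2), (6, 17)] -> pick v6 -> 17
v8: WRITE a=33  (a history now [(2, 49), (3, 6), (7, 54), (8, 33)])
v9: WRITE b=29  (b history now [(1, 4), (4, 25), (5, 2), (6, 17), (9, 29)])
READ a @v8: history=[(2, 49), (3, 6), (7, 54), (8, 33)] -> pick v8 -> 33
v10: WRITE a=1  (a history now [(2, 49), (3, 6), (7, 54), (8, 33), (10, 1)])
v11: WRITE a=44  (a history now [(2, 49), (3, 6), (7, 54), (8, 33), (10, 1), (11, 44)])
v12: WRITE b=42  (b history now [(1, 4), (4, 25), (5, 2), (6, 17), (9, 29), (12, 42)])
v13: WRITE b=23  (b history now [(1, 4), (4, 25), (5, 2), (6, 17), (9, 29), (12, 42), (13, 23)])
READ b @v7: history=[(1, 4), (4, 25), (5, 2), (6, 17), (9, 29), (12, 42), (13, 23)] -> pick v6 -> 17
v14: WRITE b=40  (b history now [(1, 4), (4, 25), (5, 2), (6, 17), (9, 29), (12, 42), (13, 23), (14, 40)])
v15: WRITE b=14  (b history now [(1, 4), (4, 25), (5, 2), (6, 17), (9, 29), (12, 42), (13, 23), (14, 40), (15, 14)])
READ b @v10: history=[(1, 4), (4, 25), (5, 2), (6, 17), (9, 29), (12, 42), (13, 23), (14, 40), (15, 14)] -> pick v9 -> 29
v16: WRITE b=38  (b history now [(1, 4), (4, 25), (5, 2), (6, 17), (9, 29), (12, 42), (13, 23), (14, 40), (15, 14), (16, 38)])
READ a @v1: history=[(2, 49), (3, 6), (7, 54), (8, 33), (10, 1), (11, 44)] -> no version <= 1 -> NONE

Answer: NONE
NONE
49
25
17
33
17
29
NONE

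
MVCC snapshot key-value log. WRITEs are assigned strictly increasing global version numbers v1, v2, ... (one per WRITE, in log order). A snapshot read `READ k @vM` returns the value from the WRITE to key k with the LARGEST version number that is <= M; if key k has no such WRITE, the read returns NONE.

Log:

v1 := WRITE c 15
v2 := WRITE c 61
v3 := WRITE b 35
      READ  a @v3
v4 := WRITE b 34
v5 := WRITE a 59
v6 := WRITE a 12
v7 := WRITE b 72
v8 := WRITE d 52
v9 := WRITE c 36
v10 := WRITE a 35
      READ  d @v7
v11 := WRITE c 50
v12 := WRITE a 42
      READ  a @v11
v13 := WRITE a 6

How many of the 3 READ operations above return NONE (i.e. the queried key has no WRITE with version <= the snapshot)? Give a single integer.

Answer: 2

Derivation:
v1: WRITE c=15  (c history now [(1, 15)])
v2: WRITE c=61  (c history now [(1, 15), (2, 61)])
v3: WRITE b=35  (b history now [(3, 35)])
READ a @v3: history=[] -> no version <= 3 -> NONE
v4: WRITE b=34  (b history now [(3, 35), (4, 34)])
v5: WRITE a=59  (a history now [(5, 59)])
v6: WRITE a=12  (a history now [(5, 59), (6, 12)])
v7: WRITE b=72  (b history now [(3, 35), (4, 34), (7, 72)])
v8: WRITE d=52  (d history now [(8, 52)])
v9: WRITE c=36  (c history now [(1, 15), (2, 61), (9, 36)])
v10: WRITE a=35  (a history now [(5, 59), (6, 12), (10, 35)])
READ d @v7: history=[(8, 52)] -> no version <= 7 -> NONE
v11: WRITE c=50  (c history now [(1, 15), (2, 61), (9, 36), (11, 50)])
v12: WRITE a=42  (a history now [(5, 59), (6, 12), (10, 35), (12, 42)])
READ a @v11: history=[(5, 59), (6, 12), (10, 35), (12, 42)] -> pick v10 -> 35
v13: WRITE a=6  (a history now [(5, 59), (6, 12), (10, 35), (12, 42), (13, 6)])
Read results in order: ['NONE', 'NONE', '35']
NONE count = 2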